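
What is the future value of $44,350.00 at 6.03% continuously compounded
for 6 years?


Formula: FV = P * e^(r*t)
Exponent: r*t = 0.0603 * 6 = 0.3618
e^(0.3618) = 1.435912
FV = $44,350.00 * 1.435912 = $63,682.69

$63,682.69


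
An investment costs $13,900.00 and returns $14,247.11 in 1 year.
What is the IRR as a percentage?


Formula: IRR = C1/C0 - 1
Substituting: IRR = $14,247.11 / $13,900.00 - 1
Ratio: 1.024972 - 1 = 0.024972
IRR = 2.4972%

2.4972%


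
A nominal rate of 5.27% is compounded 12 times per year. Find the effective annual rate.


Formula: EAR = (1 + r/m)^m - 1
Period rate: r/m = 0.0527 / 12 = 0.004392
Compounding: (1 + 0.004392)^12 = 1.053992
EAR = 1.053992 - 1 = 0.053992

0.053992


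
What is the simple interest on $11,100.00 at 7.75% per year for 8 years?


Formula: I = P * r * t
Substituting: I = $11,100.00 * 0.0775 * 8
Step: I = $11,100.00 * 0.62
I = $6,882.00

$6,882.00


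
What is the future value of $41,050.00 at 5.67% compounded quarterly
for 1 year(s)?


Formula: FV = P * (1 + r/m)^(m*t)
Period rate: r/m = 0.0567 / 4 = 0.014175
Total periods: m*t = 4 * 1 = 4
Growth factor: (1 + 0.014175)^4 = 1.057917
FV = $41,050.00 * 1.057917 = $43,427.49

$43,427.49


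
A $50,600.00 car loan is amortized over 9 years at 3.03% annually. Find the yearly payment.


Formula: PMT = PV * r / (1 - (1+r)^(-n))
Denominator: 1 - (1 + 0.0303)^(-9) = 0.235589
Numerator: $50,600.00 * 0.0303 = 1533.18
PMT = 1533.18 / 0.235589 = $6,507.85

$6,507.85


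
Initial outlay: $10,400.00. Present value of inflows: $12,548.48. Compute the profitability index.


Formula: PI = PV(cash flows) / initial investment
Substituting: PI = $12,548.48 / $10,400.00
PI = 1.2066

1.2066


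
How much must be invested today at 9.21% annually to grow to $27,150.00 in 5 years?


Formula: PV = FV / (1 + r)^n
Substituting: PV = $27,150.00 / (1 + 0.0921)^5
Discount factor: (1.0921)^5 = 1.553503
PV = $27,150.00 / 1.553503 = $17,476.63

$17,476.63


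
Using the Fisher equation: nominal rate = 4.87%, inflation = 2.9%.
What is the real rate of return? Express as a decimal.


Formula: (1 + r_real) = (1 + r_nom) / (1 + inflation)
Substituting: (1 + r_real) = 1.0487 / 1.029
(1 + r_real) = 1.019145
r_real = 1.019145 - 1 = 0.019145

0.019145


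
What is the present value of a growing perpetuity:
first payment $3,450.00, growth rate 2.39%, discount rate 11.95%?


Formula: PV = C / (r - g)
Spread: r - g = 0.1195 - 0.0239 = 0.0956
Substituting: PV = $3,450.00 / 0.0956
PV = $36,087.87

$36,087.87


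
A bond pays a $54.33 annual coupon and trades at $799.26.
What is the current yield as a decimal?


Formula: Current yield = annual coupon / price
Substituting: CY = $54.33 / $799.26
CY = 0.067975

0.067975


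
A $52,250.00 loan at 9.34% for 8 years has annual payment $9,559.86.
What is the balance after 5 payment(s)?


Formula: Balance = PV*(1+r)^k - PMT*((1+r)^k - 1)/r
Growth: (1 + 0.0934)^5 = 1.562771
Accumulated factor: ((1+r)^k - 1)/r = 6.025386
Balance = $52,250.00 * 1.562771 - $9,559.86 * 6.025386
Balance = $24,052.94

$24,052.94


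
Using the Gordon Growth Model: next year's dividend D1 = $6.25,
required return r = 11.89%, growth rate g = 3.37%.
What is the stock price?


Formula: P = D1 / (r - g)
Spread: r - g = 0.1189 - 0.0337 = 0.0852
Substituting: P = $6.25 / 0.0852
P = $73.36

$73.36


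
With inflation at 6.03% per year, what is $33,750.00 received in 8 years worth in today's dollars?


Formula: Real value = nominal / (1 + inflation)^years
Price level: (1 + 0.0603)^8 = 1.59746
Real value = $33,750.00 / 1.59746 = $21,127.28

$21,127.28


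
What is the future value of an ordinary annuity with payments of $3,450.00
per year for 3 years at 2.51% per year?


Formula: FV = PMT * ((1+r)^n - 1) / r
Growth factor: (1 + 0.0251)^3 = 1.077206
Numerator: 1.077206 - 1 = 0.077206
FV = $3,450.00 * 0.077206 / 0.0251 = $10,611.96

$10,611.96


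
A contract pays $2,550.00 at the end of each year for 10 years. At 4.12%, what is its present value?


Formula: PV = PMT * (1 - (1+r)^(-n)) / r
Discount factor: (1 + 0.0412)^(-10) = 0.667818
Bracket: 1 - 0.667818 = 0.332182
PV = $2,550.00 * 0.332182 / 0.0412 = $20,559.78

$20,559.78


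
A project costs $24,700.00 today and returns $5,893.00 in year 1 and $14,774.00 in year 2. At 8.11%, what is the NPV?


Formula: NPV = C0 + C1/(1+r) + C2/(1+r)^2
Discount C1: $5,893.00 / (1 + 0.0811) = $5,450.93
Discount C2: $14,774.00 / (1 + 0.0811)^2 = $12,640.56
NPV = -$24,700.00 + $5,450.93 + $12,640.56 = -$6,608.51

-$6,608.51


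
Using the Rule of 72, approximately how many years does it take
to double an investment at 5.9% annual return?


Formula: Years ≈ 72 / r
Substituting: Years ≈ 72 / 5.9
Years ≈ 12.2

12.2 years


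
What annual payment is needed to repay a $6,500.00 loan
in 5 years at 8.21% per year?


Formula: PMT = PV * r / (1 - (1+r)^(-n))
Denominator: 1 - (1 + 0.0821)^(-5) = 0.325995
Numerator: $6,500.00 * 0.0821 = 533.65
PMT = 533.65 / 0.325995 = $1,636.99

$1,636.99


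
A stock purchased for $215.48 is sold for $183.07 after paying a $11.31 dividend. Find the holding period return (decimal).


Formula: HPR = (P1 - P0 + D) / P0
Gain: $183.07 - $215.48 + $11.31 = -$21.10
HPR = -$21.10 / $215.48 = -0.0979

-0.0979


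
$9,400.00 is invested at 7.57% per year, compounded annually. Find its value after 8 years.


Formula: FV = P * (1 + r)^n
Substituting: FV = $9,400.00 * (1 + 0.0757)^8
Growth factor: (1.0757)^8 = 1.79279
FV = $9,400.00 * 1.79279 = $16,852.22

$16,852.22


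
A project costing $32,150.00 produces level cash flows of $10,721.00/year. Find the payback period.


Formula: Payback = investment / annual cash flow
Substituting: Payback = $32,150.00 / $10,721.00
Payback = 2.9988 years

2.9988 years


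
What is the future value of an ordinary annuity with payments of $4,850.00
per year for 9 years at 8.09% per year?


Formula: FV = PMT * ((1+r)^n - 1) / r
Growth factor: (1 + 0.0809)^9 = 2.014047
Numerator: 2.014047 - 1 = 1.014047
FV = $4,850.00 * 1.014047 / 0.0809 = $60,792.70

$60,792.70


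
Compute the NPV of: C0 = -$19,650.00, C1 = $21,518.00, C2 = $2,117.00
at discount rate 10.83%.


Formula: NPV = C0 + C1/(1+r) + C2/(1+r)^2
Discount C1: $21,518.00 / (1 + 0.1083) = $19,415.32
Discount C2: $2,117.00 / (1 + 0.1083)^2 = $1,723.48
NPV = -$19,650.00 + $19,415.32 + $1,723.48 = $1,488.80

$1,488.80


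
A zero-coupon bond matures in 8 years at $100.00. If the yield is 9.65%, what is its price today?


Formula: Price = FV / (1 + r)^n
Substituting: Price = $100.00 / (1 + 0.0965)^8
Discount factor: (1.0965)^8 = 2.089629
Price = $100.00 / 2.089629 = $47.86

$47.86


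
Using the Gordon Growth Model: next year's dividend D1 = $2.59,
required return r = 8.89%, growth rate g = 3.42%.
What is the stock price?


Formula: P = D1 / (r - g)
Spread: r - g = 0.0889 - 0.0342 = 0.0547
Substituting: P = $2.59 / 0.0547
P = $47.35

$47.35


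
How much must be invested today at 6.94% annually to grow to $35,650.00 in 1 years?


Formula: PV = FV / (1 + r)^n
Substituting: PV = $35,650.00 / (1 + 0.0694)^1
Discount factor: (1.0694)^1 = 1.0694
PV = $35,650.00 / 1.0694 = $33,336.45

$33,336.45


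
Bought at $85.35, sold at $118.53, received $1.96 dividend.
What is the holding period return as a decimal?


Formula: HPR = (P1 - P0 + D) / P0
Gain: $118.53 - $85.35 + $1.96 = $35.14
HPR = $35.14 / $85.35 = 0.4117

0.4117


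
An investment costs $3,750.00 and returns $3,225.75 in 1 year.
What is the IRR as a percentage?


Formula: IRR = C1/C0 - 1
Substituting: IRR = $3,225.75 / $3,750.00 - 1
Ratio: 0.8602 - 1 = -0.1398
IRR = -13.98%

-13.98%


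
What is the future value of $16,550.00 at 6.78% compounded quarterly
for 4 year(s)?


Formula: FV = P * (1 + r/m)^(m*t)
Period rate: r/m = 0.0678 / 4 = 0.01695
Total periods: m*t = 4 * 4 = 16
Growth factor: (1 + 0.01695)^16 = 1.30856
FV = $16,550.00 * 1.30856 = $21,656.67

$21,656.67


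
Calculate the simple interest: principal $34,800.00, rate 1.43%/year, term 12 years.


Formula: I = P * r * t
Substituting: I = $34,800.00 * 0.0143 * 12
Step: I = $34,800.00 * 0.1716
I = $5,971.68

$5,971.68


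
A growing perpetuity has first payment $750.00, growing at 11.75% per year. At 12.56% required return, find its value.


Formula: PV = C / (r - g)
Spread: r - g = 0.1256 - 0.1175 = 0.0081
Substituting: PV = $750.00 / 0.0081
PV = $92,592.59

$92,592.59


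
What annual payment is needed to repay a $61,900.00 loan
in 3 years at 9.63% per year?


Formula: PMT = PV * r / (1 - (1+r)^(-n))
Denominator: 1 - (1 + 0.0963)^(-3) = 0.241052
Numerator: $61,900.00 * 0.0963 = 5960.97
PMT = 5960.97 / 0.241052 = $24,728.93

$24,728.93


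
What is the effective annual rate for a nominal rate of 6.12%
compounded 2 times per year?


Formula: EAR = (1 + r/m)^m - 1
Period rate: r/m = 0.0612 / 2 = 0.0306
Compounding: (1 + 0.0306)^2 = 1.062136
EAR = 1.062136 - 1 = 0.062136

0.062136


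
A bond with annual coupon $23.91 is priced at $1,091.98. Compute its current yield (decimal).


Formula: Current yield = annual coupon / price
Substituting: CY = $23.91 / $1,091.98
CY = 0.021896

0.021896


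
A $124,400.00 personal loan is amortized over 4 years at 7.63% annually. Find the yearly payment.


Formula: PMT = PV * r / (1 - (1+r)^(-n))
Denominator: 1 - (1 + 0.0763)^(-4) = 0.254811
Numerator: $124,400.00 * 0.0763 = 9491.72
PMT = 9491.72 / 0.254811 = $37,250.09

$37,250.09


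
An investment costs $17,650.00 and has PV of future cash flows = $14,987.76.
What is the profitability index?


Formula: PI = PV(cash flows) / initial investment
Substituting: PI = $14,987.76 / $17,650.00
PI = 0.8492

0.8492


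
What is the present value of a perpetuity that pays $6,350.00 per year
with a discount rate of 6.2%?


Formula: PV = C / r
Substituting: PV = $6,350.00 / 0.062
PV = $102,419.35

$102,419.35


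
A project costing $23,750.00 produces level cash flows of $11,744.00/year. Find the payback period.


Formula: Payback = investment / annual cash flow
Substituting: Payback = $23,750.00 / $11,744.00
Payback = 2.0223 years

2.0223 years


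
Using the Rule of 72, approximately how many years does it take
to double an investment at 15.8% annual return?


Formula: Years ≈ 72 / r
Substituting: Years ≈ 72 / 15.8
Years ≈ 4.6

4.6 years


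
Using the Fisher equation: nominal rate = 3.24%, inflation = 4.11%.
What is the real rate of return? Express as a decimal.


Formula: (1 + r_real) = (1 + r_nom) / (1 + inflation)
Substituting: (1 + r_real) = 1.0324 / 1.0411
(1 + r_real) = 0.991643
r_real = 0.991643 - 1 = -0.008357

-0.008357


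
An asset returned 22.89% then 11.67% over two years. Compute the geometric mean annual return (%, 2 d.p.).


Formula: Geometric mean = ((1+r1)*(1+r2))^(1/2) - 1
Product: (1 + 0.2289) * (1 + 0.1167) = 1.2289 * 1.1167 = 1.372313
Square root: 1.372313^0.5 = 1.171457
Geometric mean = 1.171457 - 1 = 0.171457
As percentage: 17.15%

17.15%


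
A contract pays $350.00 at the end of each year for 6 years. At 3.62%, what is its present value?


Formula: PV = PMT * (1 - (1+r)^(-n)) / r
Discount factor: (1 + 0.0362)^(-6) = 0.807864
Bracket: 1 - 0.807864 = 0.192136
PV = $350.00 * 0.192136 / 0.0362 = $1,857.66

$1,857.66


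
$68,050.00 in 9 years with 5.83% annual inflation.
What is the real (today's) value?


Formula: Real value = nominal / (1 + inflation)^years
Price level: (1 + 0.0583)^9 = 1.665249
Real value = $68,050.00 / 1.665249 = $40,864.76

$40,864.76


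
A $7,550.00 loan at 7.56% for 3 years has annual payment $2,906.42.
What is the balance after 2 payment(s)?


Formula: Balance = PV*(1+r)^k - PMT*((1+r)^k - 1)/r
Growth: (1 + 0.0756)^2 = 1.156915
Accumulated factor: ((1+r)^k - 1)/r = 2.0756
Balance = $7,550.00 * 1.156915 - $2,906.42 * 2.0756
Balance = $2,702.15

$2,702.15


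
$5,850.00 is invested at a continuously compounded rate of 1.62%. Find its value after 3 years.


Formula: FV = P * e^(r*t)
Exponent: r*t = 0.0162 * 3 = 0.0486
e^(0.0486) = 1.0498
FV = $5,850.00 * 1.0498 = $6,141.33

$6,141.33


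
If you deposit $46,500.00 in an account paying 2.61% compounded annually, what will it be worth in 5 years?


Formula: FV = P * (1 + r)^n
Substituting: FV = $46,500.00 * (1 + 0.0261)^5
Growth factor: (1.0261)^5 = 1.137492
FV = $46,500.00 * 1.137492 = $52,893.39

$52,893.39


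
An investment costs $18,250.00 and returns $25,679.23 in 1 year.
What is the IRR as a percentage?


Formula: IRR = C1/C0 - 1
Substituting: IRR = $25,679.23 / $18,250.00 - 1
Ratio: 1.407081 - 1 = 0.407081
IRR = 40.7081%

40.7081%


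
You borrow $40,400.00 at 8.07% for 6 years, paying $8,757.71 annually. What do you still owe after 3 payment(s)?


Formula: Balance = PV*(1+r)^k - PMT*((1+r)^k - 1)/r
Growth: (1 + 0.0807)^3 = 1.262163
Accumulated factor: ((1+r)^k - 1)/r = 3.248612
Balance = $40,400.00 * 1.262163 - $8,757.71 * 3.248612
Balance = $22,540.98

$22,540.98


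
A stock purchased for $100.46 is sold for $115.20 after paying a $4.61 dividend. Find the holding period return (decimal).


Formula: HPR = (P1 - P0 + D) / P0
Gain: $115.20 - $100.46 + $4.61 = $19.35
HPR = $19.35 / $100.46 = 0.1926

0.1926


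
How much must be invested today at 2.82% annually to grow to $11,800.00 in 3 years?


Formula: PV = FV / (1 + r)^n
Substituting: PV = $11,800.00 / (1 + 0.0282)^3
Discount factor: (1.0282)^3 = 1.087008
PV = $11,800.00 / 1.087008 = $10,855.48

$10,855.48


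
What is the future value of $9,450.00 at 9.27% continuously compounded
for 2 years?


Formula: FV = P * e^(r*t)
Exponent: r*t = 0.0927 * 2 = 0.1854
e^(0.1854) = 1.2037
FV = $9,450.00 * 1.2037 = $11,374.96

$11,374.96


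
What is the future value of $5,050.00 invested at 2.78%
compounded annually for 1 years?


Formula: FV = P * (1 + r)^n
Substituting: FV = $5,050.00 * (1 + 0.0278)^1
Growth factor: (1.0278)^1 = 1.0278
FV = $5,050.00 * 1.0278 = $5,190.39

$5,190.39


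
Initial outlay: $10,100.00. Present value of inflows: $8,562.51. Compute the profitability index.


Formula: PI = PV(cash flows) / initial investment
Substituting: PI = $8,562.51 / $10,100.00
PI = 0.8478

0.8478


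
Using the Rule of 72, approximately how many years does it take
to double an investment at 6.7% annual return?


Formula: Years ≈ 72 / r
Substituting: Years ≈ 72 / 6.7
Years ≈ 10.7

10.7 years


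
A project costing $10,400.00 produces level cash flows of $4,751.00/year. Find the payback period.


Formula: Payback = investment / annual cash flow
Substituting: Payback = $10,400.00 / $4,751.00
Payback = 2.189 years

2.189 years


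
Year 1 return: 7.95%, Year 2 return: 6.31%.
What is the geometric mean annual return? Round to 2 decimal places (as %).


Formula: Geometric mean = ((1+r1)*(1+r2))^(1/2) - 1
Product: (1 + 0.0795) * (1 + 0.0631) = 1.0795 * 1.0631 = 1.147616
Square root: 1.147616^0.5 = 1.071269
Geometric mean = 1.071269 - 1 = 0.071269
As percentage: 7.13%

7.13%


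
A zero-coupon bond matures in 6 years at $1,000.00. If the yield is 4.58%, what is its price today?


Formula: Price = FV / (1 + r)^n
Substituting: Price = $1,000.00 / (1 + 0.0458)^6
Discount factor: (1.0458)^6 = 1.308253
Price = $1,000.00 / 1.308253 = $764.38

$764.38


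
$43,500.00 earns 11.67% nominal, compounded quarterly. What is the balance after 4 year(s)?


Formula: FV = P * (1 + r/m)^(m*t)
Period rate: r/m = 0.1167 / 4 = 0.029175
Total periods: m*t = 4 * 4 = 16
Growth factor: (1 + 0.029175)^16 = 1.584264
FV = $43,500.00 * 1.584264 = $68,915.50

$68,915.50


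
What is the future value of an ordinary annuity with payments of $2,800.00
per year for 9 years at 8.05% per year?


Formula: FV = PMT * ((1+r)^n - 1) / r
Growth factor: (1 + 0.0805)^9 = 2.007349
Numerator: 2.007349 - 1 = 1.007349
FV = $2,800.00 * 1.007349 / 0.0805 = $35,038.23

$35,038.23


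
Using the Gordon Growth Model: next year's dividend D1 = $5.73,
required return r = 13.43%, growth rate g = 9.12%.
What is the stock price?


Formula: P = D1 / (r - g)
Spread: r - g = 0.1343 - 0.0912 = 0.0431
Substituting: P = $5.73 / 0.0431
P = $132.95

$132.95


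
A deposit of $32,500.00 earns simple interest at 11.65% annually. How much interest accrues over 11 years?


Formula: I = P * r * t
Substituting: I = $32,500.00 * 0.1165 * 11
Step: I = $32,500.00 * 1.2815
I = $41,648.75

$41,648.75


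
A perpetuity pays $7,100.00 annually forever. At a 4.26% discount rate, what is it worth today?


Formula: PV = C / r
Substituting: PV = $7,100.00 / 0.0426
PV = $166,666.67

$166,666.67


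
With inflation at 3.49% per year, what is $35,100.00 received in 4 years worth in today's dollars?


Formula: Real value = nominal / (1 + inflation)^years
Price level: (1 + 0.0349)^4 = 1.14708
Real value = $35,100.00 / 1.14708 = $30,599.45

$30,599.45


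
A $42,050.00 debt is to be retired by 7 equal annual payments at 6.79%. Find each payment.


Formula: PMT = PV * r / (1 - (1+r)^(-n))
Denominator: 1 - (1 + 0.0679)^(-7) = 0.368627
Numerator: $42,050.00 * 0.0679 = 2855.195
PMT = 2855.195 / 0.368627 = $7,745.48

$7,745.48


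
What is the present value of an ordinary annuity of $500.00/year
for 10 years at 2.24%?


Formula: PV = PMT * (1 - (1+r)^(-n)) / r
Discount factor: (1 + 0.0224)^(-10) = 0.801293
Bracket: 1 - 0.801293 = 0.198707
PV = $500.00 * 0.198707 / 0.0224 = $4,435.41

$4,435.41


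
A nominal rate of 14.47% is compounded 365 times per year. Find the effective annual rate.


Formula: EAR = (1 + r/m)^m - 1
Period rate: r/m = 0.1447 / 365 = 0.000396
Compounding: (1 + 0.000396)^365 = 1.15566
EAR = 1.15566 - 1 = 0.15566

0.15566


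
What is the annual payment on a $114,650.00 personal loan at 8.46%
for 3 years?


Formula: PMT = PV * r / (1 - (1+r)^(-n))
Denominator: 1 - (1 + 0.0846)^(-3) = 0.216225
Numerator: $114,650.00 * 0.0846 = 9699.39
PMT = 9699.39 / 0.216225 = $44,857.78

$44,857.78


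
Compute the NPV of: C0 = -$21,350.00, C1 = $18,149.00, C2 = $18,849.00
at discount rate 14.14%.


Formula: NPV = C0 + C1/(1+r) + C2/(1+r)^2
Discount C1: $18,149.00 / (1 + 0.1414) = $15,900.65
Discount C2: $18,849.00 / (1 + 0.1414)^2 = $14,468.14
NPV = -$21,350.00 + $15,900.65 + $14,468.14 = $9,018.78

$9,018.78


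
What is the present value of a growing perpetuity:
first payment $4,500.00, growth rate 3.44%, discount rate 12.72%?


Formula: PV = C / (r - g)
Spread: r - g = 0.1272 - 0.0344 = 0.0928
Substituting: PV = $4,500.00 / 0.0928
PV = $48,491.38

$48,491.38


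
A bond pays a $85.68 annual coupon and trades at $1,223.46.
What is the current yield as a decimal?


Formula: Current yield = annual coupon / price
Substituting: CY = $85.68 / $1,223.46
CY = 0.070031

0.070031


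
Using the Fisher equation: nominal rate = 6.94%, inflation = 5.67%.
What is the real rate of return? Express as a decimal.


Formula: (1 + r_real) = (1 + r_nom) / (1 + inflation)
Substituting: (1 + r_real) = 1.0694 / 1.0567
(1 + r_real) = 1.012019
r_real = 1.012019 - 1 = 0.012019

0.012019


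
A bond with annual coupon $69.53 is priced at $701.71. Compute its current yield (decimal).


Formula: Current yield = annual coupon / price
Substituting: CY = $69.53 / $701.71
CY = 0.099087

0.099087


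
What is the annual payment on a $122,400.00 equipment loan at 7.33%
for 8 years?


Formula: PMT = PV * r / (1 - (1+r)^(-n))
Denominator: 1 - (1 + 0.0733)^(-8) = 0.432153
Numerator: $122,400.00 * 0.0733 = 8971.92
PMT = 8971.92 / 0.432153 = $20,760.96

$20,760.96


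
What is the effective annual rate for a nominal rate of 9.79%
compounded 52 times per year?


Formula: EAR = (1 + r/m)^m - 1
Period rate: r/m = 0.0979 / 52 = 0.001883
Compounding: (1 + 0.001883)^52 = 1.102751
EAR = 1.102751 - 1 = 0.102751

0.102751


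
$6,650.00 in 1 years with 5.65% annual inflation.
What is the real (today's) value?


Formula: Real value = nominal / (1 + inflation)^years
Price level: (1 + 0.0565)^1 = 1.0565
Real value = $6,650.00 / 1.0565 = $6,294.37

$6,294.37


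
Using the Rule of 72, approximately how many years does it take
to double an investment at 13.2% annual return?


Formula: Years ≈ 72 / r
Substituting: Years ≈ 72 / 13.2
Years ≈ 5.5

5.5 years


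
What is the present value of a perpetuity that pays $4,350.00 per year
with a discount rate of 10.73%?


Formula: PV = C / r
Substituting: PV = $4,350.00 / 0.1073
PV = $40,540.54

$40,540.54


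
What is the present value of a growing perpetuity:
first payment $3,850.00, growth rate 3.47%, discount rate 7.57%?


Formula: PV = C / (r - g)
Spread: r - g = 0.0757 - 0.0347 = 0.041
Substituting: PV = $3,850.00 / 0.041
PV = $93,902.44

$93,902.44


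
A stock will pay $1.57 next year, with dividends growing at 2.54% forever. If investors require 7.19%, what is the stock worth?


Formula: P = D1 / (r - g)
Spread: r - g = 0.0719 - 0.0254 = 0.0465
Substituting: P = $1.57 / 0.0465
P = $33.76

$33.76


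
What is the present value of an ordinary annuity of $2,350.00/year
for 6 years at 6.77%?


Formula: PV = PMT * (1 - (1+r)^(-n)) / r
Discount factor: (1 + 0.0677)^(-6) = 0.675001
Bracket: 1 - 0.675001 = 0.324999
PV = $2,350.00 * 0.324999 / 0.0677 = $11,281.35

$11,281.35


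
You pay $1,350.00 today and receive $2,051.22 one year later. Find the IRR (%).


Formula: IRR = C1/C0 - 1
Substituting: IRR = $2,051.22 / $1,350.00 - 1
Ratio: 1.519422 - 1 = 0.519422
IRR = 51.9422%

51.9422%


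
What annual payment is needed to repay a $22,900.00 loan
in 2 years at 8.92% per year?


Formula: PMT = PV * r / (1 - (1+r)^(-n))
Denominator: 1 - (1 + 0.0892)^(-2) = 0.157083
Numerator: $22,900.00 * 0.0892 = 2042.68
PMT = 2042.68 / 0.157083 = $13,003.81

$13,003.81


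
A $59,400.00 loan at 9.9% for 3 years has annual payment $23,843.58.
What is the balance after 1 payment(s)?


Formula: Balance = PV*(1+r)^k - PMT*((1+r)^k - 1)/r
Growth: (1 + 0.099)^1 = 1.099
Accumulated factor: ((1+r)^k - 1)/r = 1.0
Balance = $59,400.00 * 1.099 - $23,843.58 * 1.0
Balance = $41,437.02

$41,437.02


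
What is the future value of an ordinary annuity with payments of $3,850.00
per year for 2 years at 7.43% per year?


Formula: FV = PMT * ((1+r)^n - 1) / r
Growth factor: (1 + 0.0743)^2 = 1.15412
Numerator: 1.15412 - 1 = 0.15412
FV = $3,850.00 * 0.15412 / 0.0743 = $7,986.06

$7,986.06


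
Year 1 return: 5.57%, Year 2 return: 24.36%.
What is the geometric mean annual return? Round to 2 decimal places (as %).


Formula: Geometric mean = ((1+r1)*(1+r2))^(1/2) - 1
Product: (1 + 0.0557) * (1 + 0.2436) = 1.0557 * 1.2436 = 1.312869
Square root: 1.312869^0.5 = 1.145805
Geometric mean = 1.145805 - 1 = 0.145805
As percentage: 14.58%

14.58%


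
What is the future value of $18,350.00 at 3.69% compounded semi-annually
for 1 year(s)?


Formula: FV = P * (1 + r/m)^(m*t)
Period rate: r/m = 0.0369 / 2 = 0.01845
Total periods: m*t = 2 * 1 = 2
Growth factor: (1 + 0.01845)^2 = 1.03724
FV = $18,350.00 * 1.03724 = $19,033.36

$19,033.36


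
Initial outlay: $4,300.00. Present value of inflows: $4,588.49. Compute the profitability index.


Formula: PI = PV(cash flows) / initial investment
Substituting: PI = $4,588.49 / $4,300.00
PI = 1.0671

1.0671


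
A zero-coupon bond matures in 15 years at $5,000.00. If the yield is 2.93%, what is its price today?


Formula: Price = FV / (1 + r)^n
Substituting: Price = $5,000.00 / (1 + 0.0293)^15
Discount factor: (1.0293)^15 = 1.542161
Price = $5,000.00 / 1.542161 = $3,242.20

$3,242.20


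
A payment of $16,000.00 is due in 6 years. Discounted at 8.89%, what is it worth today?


Formula: PV = FV / (1 + r)^n
Substituting: PV = $16,000.00 / (1 + 0.0889)^6
Discount factor: (1.0889)^6 = 1.666971
PV = $16,000.00 / 1.666971 = $9,598.25

$9,598.25


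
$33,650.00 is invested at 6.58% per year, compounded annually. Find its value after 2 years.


Formula: FV = P * (1 + r)^n
Substituting: FV = $33,650.00 * (1 + 0.0658)^2
Growth factor: (1.0658)^2 = 1.13593
FV = $33,650.00 * 1.13593 = $38,224.03

$38,224.03


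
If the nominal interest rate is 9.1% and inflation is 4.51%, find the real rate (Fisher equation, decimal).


Formula: (1 + r_real) = (1 + r_nom) / (1 + inflation)
Substituting: (1 + r_real) = 1.091 / 1.0451
(1 + r_real) = 1.043919
r_real = 1.043919 - 1 = 0.043919

0.043919


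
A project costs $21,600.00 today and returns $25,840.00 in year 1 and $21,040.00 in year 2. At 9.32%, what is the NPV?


Formula: NPV = C0 + C1/(1+r) + C2/(1+r)^2
Discount C1: $25,840.00 / (1 + 0.0932) = $23,637.03
Discount C2: $21,040.00 / (1 + 0.0932)^2 = $17,605.42
NPV = -$21,600.00 + $23,637.03 + $17,605.42 = $19,642.45

$19,642.45


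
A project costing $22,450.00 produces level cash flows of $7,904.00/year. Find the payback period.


Formula: Payback = investment / annual cash flow
Substituting: Payback = $22,450.00 / $7,904.00
Payback = 2.8403 years

2.8403 years


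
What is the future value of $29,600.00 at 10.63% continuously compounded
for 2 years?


Formula: FV = P * e^(r*t)
Exponent: r*t = 0.1063 * 2 = 0.2126
e^(0.2126) = 1.23689
FV = $29,600.00 * 1.23689 = $36,611.94

$36,611.94


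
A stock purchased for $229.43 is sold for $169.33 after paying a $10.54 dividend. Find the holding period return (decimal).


Formula: HPR = (P1 - P0 + D) / P0
Gain: $169.33 - $229.43 + $10.54 = -$49.56
HPR = -$49.56 / $229.43 = -0.216

-0.216


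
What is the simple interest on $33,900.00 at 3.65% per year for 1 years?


Formula: I = P * r * t
Substituting: I = $33,900.00 * 0.0365 * 1
Step: I = $33,900.00 * 0.0365
I = $1,237.35

$1,237.35


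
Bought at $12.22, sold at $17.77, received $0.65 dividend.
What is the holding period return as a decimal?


Formula: HPR = (P1 - P0 + D) / P0
Gain: $17.77 - $12.22 + $0.65 = $6.20
HPR = $6.20 / $12.22 = 0.5074

0.5074


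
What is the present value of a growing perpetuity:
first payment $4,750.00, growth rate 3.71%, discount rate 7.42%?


Formula: PV = C / (r - g)
Spread: r - g = 0.0742 - 0.0371 = 0.0371
Substituting: PV = $4,750.00 / 0.0371
PV = $128,032.35

$128,032.35


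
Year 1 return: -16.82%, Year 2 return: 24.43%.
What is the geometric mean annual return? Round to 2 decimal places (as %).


Formula: Geometric mean = ((1+r1)*(1+r2))^(1/2) - 1
Product: (1 + -0.1682) * (1 + 0.2443) = 0.8318 * 1.2443 = 1.035009
Square root: 1.035009^0.5 = 1.017354
Geometric mean = 1.017354 - 1 = 0.017354
As percentage: 1.74%

1.74%


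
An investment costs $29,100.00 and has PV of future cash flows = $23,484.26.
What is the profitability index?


Formula: PI = PV(cash flows) / initial investment
Substituting: PI = $23,484.26 / $29,100.00
PI = 0.807

0.807


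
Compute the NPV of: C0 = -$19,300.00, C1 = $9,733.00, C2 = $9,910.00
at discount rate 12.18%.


Formula: NPV = C0 + C1/(1+r) + C2/(1+r)^2
Discount C1: $9,733.00 / (1 + 0.1218) = $8,676.23
Discount C2: $9,910.00 / (1 + 0.1218)^2 = $7,874.86
NPV = -$19,300.00 + $8,676.23 + $7,874.86 = -$2,748.91

-$2,748.91


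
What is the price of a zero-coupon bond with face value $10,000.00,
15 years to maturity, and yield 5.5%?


Formula: Price = FV / (1 + r)^n
Substituting: Price = $10,000.00 / (1 + 0.055)^15
Discount factor: (1.055)^15 = 2.232476
Price = $10,000.00 / 2.232476 = $4,479.33

$4,479.33


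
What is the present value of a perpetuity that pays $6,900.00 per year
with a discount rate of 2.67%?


Formula: PV = C / r
Substituting: PV = $6,900.00 / 0.0267
PV = $258,426.97

$258,426.97


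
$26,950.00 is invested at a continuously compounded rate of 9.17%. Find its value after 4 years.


Formula: FV = P * e^(r*t)
Exponent: r*t = 0.0917 * 4 = 0.3668
e^(0.3668) = 1.443109
FV = $26,950.00 * 1.443109 = $38,891.79

$38,891.79


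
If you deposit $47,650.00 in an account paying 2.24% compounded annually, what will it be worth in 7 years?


Formula: FV = P * (1 + r)^n
Substituting: FV = $47,650.00 * (1 + 0.0224)^7
Growth factor: (1.0224)^7 = 1.167739
FV = $47,650.00 * 1.167739 = $55,642.78

$55,642.78


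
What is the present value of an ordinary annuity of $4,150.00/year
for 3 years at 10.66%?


Formula: PV = PMT * (1 - (1+r)^(-n)) / r
Discount factor: (1 + 0.1066)^(-3) = 0.737952
Bracket: 1 - 0.737952 = 0.262048
PV = $4,150.00 * 0.262048 / 0.1066 = $10,201.69

$10,201.69


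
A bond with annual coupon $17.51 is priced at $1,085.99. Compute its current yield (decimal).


Formula: Current yield = annual coupon / price
Substituting: CY = $17.51 / $1,085.99
CY = 0.016124

0.016124


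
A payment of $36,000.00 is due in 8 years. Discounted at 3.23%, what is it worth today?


Formula: PV = FV / (1 + r)^n
Substituting: PV = $36,000.00 / (1 + 0.0323)^8
Discount factor: (1.0323)^8 = 1.289577
PV = $36,000.00 / 1.289577 = $27,916.12

$27,916.12


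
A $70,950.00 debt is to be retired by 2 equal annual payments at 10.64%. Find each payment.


Formula: PMT = PV * r / (1 - (1+r)^(-n))
Denominator: 1 - (1 + 0.1064)^(-2) = 0.183087
Numerator: $70,950.00 * 0.1064 = 7549.08
PMT = 7549.08 / 0.183087 = $41,232.14

$41,232.14


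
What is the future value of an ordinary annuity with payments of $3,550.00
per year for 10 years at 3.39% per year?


Formula: FV = PMT * ((1+r)^n - 1) / r
Growth factor: (1 + 0.0339)^10 = 1.395678
Numerator: 1.395678 - 1 = 0.395678
FV = $3,550.00 * 0.395678 / 0.0339 = $41,435.35

$41,435.35


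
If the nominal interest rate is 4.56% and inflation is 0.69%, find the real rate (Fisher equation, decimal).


Formula: (1 + r_real) = (1 + r_nom) / (1 + inflation)
Substituting: (1 + r_real) = 1.0456 / 1.0069
(1 + r_real) = 1.038435
r_real = 1.038435 - 1 = 0.038435

0.038435


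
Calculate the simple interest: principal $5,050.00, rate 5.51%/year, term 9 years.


Formula: I = P * r * t
Substituting: I = $5,050.00 * 0.0551 * 9
Step: I = $5,050.00 * 0.4959
I = $2,504.30

$2,504.30


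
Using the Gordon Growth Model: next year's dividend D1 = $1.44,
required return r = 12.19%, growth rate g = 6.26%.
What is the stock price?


Formula: P = D1 / (r - g)
Spread: r - g = 0.1219 - 0.0626 = 0.0593
Substituting: P = $1.44 / 0.0593
P = $24.28

$24.28


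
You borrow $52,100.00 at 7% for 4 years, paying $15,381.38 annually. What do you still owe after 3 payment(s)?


Formula: Balance = PV*(1+r)^k - PMT*((1+r)^k - 1)/r
Growth: (1 + 0.07)^3 = 1.225043
Accumulated factor: ((1+r)^k - 1)/r = 3.2149
Balance = $52,100.00 * 1.225043 - $15,381.38 * 3.2149
Balance = $14,375.14

$14,375.14


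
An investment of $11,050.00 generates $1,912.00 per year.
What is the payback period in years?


Formula: Payback = investment / annual cash flow
Substituting: Payback = $11,050.00 / $1,912.00
Payback = 5.7793 years

5.7793 years


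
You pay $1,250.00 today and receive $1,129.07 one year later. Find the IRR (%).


Formula: IRR = C1/C0 - 1
Substituting: IRR = $1,129.07 / $1,250.00 - 1
Ratio: 0.903256 - 1 = -0.096744
IRR = -9.6744%

-9.6744%


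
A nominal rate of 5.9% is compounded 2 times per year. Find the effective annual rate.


Formula: EAR = (1 + r/m)^m - 1
Period rate: r/m = 0.059 / 2 = 0.0295
Compounding: (1 + 0.0295)^2 = 1.05987
EAR = 1.05987 - 1 = 0.05987

0.05987


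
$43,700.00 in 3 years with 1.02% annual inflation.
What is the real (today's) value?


Formula: Real value = nominal / (1 + inflation)^years
Price level: (1 + 0.0102)^3 = 1.030913
Real value = $43,700.00 / 1.030913 = $42,389.60

$42,389.60


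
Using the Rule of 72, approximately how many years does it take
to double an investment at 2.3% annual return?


Formula: Years ≈ 72 / r
Substituting: Years ≈ 72 / 2.3
Years ≈ 31.3

31.3 years


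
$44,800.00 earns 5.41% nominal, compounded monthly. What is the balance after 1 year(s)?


Formula: FV = P * (1 + r/m)^(m*t)
Period rate: r/m = 0.0541 / 12 = 0.004508
Total periods: m*t = 12 * 1 = 12
Growth factor: (1 + 0.004508)^12 = 1.055462
FV = $44,800.00 * 1.055462 = $47,284.69

$47,284.69


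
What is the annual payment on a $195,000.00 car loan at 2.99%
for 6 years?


Formula: PMT = PV * r / (1 - (1+r)^(-n))
Denominator: 1 - (1 + 0.0299)^(-6) = 0.162028
Numerator: $195,000.00 * 0.0299 = 5830.5
PMT = 5830.5 / 0.162028 = $35,984.58

$35,984.58


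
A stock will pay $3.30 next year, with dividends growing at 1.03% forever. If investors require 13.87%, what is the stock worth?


Formula: P = D1 / (r - g)
Spread: r - g = 0.1387 - 0.0103 = 0.1284
Substituting: P = $3.30 / 0.1284
P = $25.70

$25.70


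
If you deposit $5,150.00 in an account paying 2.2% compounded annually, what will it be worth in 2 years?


Formula: FV = P * (1 + r)^n
Substituting: FV = $5,150.00 * (1 + 0.022)^2
Growth factor: (1.022)^2 = 1.044484
FV = $5,150.00 * 1.044484 = $5,379.09

$5,379.09


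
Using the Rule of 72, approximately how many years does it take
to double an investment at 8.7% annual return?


Formula: Years ≈ 72 / r
Substituting: Years ≈ 72 / 8.7
Years ≈ 8.3

8.3 years


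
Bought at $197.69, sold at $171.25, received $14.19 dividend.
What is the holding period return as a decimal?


Formula: HPR = (P1 - P0 + D) / P0
Gain: $171.25 - $197.69 + $14.19 = -$12.25
HPR = -$12.25 / $197.69 = -0.062

-0.062


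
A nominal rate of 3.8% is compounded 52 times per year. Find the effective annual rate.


Formula: EAR = (1 + r/m)^m - 1
Period rate: r/m = 0.038 / 52 = 0.000731
Compounding: (1 + 0.000731)^52 = 1.038717
EAR = 1.038717 - 1 = 0.038717

0.038717


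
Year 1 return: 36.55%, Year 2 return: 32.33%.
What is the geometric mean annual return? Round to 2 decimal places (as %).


Formula: Geometric mean = ((1+r1)*(1+r2))^(1/2) - 1
Product: (1 + 0.3655) * (1 + 0.3233) = 1.3655 * 1.3233 = 1.806966
Square root: 1.806966^0.5 = 1.344234
Geometric mean = 1.344234 - 1 = 0.344234
As percentage: 34.42%

34.42%


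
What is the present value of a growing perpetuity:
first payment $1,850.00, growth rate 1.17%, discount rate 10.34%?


Formula: PV = C / (r - g)
Spread: r - g = 0.1034 - 0.0117 = 0.0917
Substituting: PV = $1,850.00 / 0.0917
PV = $20,174.48

$20,174.48


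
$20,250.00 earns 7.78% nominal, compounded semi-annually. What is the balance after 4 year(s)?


Formula: FV = P * (1 + r/m)^(m*t)
Period rate: r/m = 0.0778 / 2 = 0.0389
Total periods: m*t = 2 * 4 = 8
Growth factor: (1 + 0.0389)^8 = 1.357032
FV = $20,250.00 * 1.357032 = $27,479.89

$27,479.89


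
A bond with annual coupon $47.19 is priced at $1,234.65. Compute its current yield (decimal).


Formula: Current yield = annual coupon / price
Substituting: CY = $47.19 / $1,234.65
CY = 0.038221

0.038221


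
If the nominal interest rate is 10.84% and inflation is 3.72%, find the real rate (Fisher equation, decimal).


Formula: (1 + r_real) = (1 + r_nom) / (1 + inflation)
Substituting: (1 + r_real) = 1.1084 / 1.0372
(1 + r_real) = 1.068646
r_real = 1.068646 - 1 = 0.068646

0.068646


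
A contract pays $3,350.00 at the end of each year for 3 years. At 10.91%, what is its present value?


Formula: PV = PMT * (1 - (1+r)^(-n)) / r
Discount factor: (1 + 0.1091)^(-3) = 0.732973
Bracket: 1 - 0.732973 = 0.267027
PV = $3,350.00 * 0.267027 / 0.1091 = $8,199.28

$8,199.28


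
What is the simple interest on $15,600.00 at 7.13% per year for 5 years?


Formula: I = P * r * t
Substituting: I = $15,600.00 * 0.0713 * 5
Step: I = $15,600.00 * 0.3565
I = $5,561.40

$5,561.40


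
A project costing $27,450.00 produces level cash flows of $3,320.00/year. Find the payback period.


Formula: Payback = investment / annual cash flow
Substituting: Payback = $27,450.00 / $3,320.00
Payback = 8.2681 years

8.2681 years


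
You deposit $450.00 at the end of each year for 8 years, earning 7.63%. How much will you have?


Formula: FV = PMT * ((1+r)^n - 1) / r
Growth factor: (1 + 0.0763)^8 = 1.800805
Numerator: 1.800805 - 1 = 0.800805
FV = $450.00 * 0.800805 / 0.0763 = $4,722.97

$4,722.97


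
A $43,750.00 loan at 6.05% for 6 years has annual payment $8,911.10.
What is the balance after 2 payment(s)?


Formula: Balance = PV*(1+r)^k - PMT*((1+r)^k - 1)/r
Growth: (1 + 0.0605)^2 = 1.12466
Accumulated factor: ((1+r)^k - 1)/r = 2.0605
Balance = $43,750.00 * 1.12466 - $8,911.10 * 2.0605
Balance = $30,842.56

$30,842.56


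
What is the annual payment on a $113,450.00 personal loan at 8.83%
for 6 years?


Formula: PMT = PV * r / (1 - (1+r)^(-n))
Denominator: 1 - (1 + 0.0883)^(-6) = 0.398122
Numerator: $113,450.00 * 0.0883 = 10017.635
PMT = 10017.635 / 0.398122 = $25,162.20

$25,162.20


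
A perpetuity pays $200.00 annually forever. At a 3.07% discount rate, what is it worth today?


Formula: PV = C / r
Substituting: PV = $200.00 / 0.0307
PV = $6,514.66

$6,514.66


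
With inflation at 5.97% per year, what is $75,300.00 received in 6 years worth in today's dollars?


Formula: Real value = nominal / (1 + inflation)^years
Price level: (1 + 0.0597)^6 = 1.416112
Real value = $75,300.00 / 1.416112 = $53,173.76

$53,173.76


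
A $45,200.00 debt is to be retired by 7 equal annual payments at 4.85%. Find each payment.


Formula: PMT = PV * r / (1 - (1+r)^(-n))
Denominator: 1 - (1 + 0.0485)^(-7) = 0.282171
Numerator: $45,200.00 * 0.0485 = 2192.2
PMT = 2192.2 / 0.282171 = $7,769.05

$7,769.05


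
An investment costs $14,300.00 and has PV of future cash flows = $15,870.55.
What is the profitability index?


Formula: PI = PV(cash flows) / initial investment
Substituting: PI = $15,870.55 / $14,300.00
PI = 1.1098

1.1098


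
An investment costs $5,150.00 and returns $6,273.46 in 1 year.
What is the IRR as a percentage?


Formula: IRR = C1/C0 - 1
Substituting: IRR = $6,273.46 / $5,150.00 - 1
Ratio: 1.218148 - 1 = 0.218148
IRR = 21.8148%

21.8148%


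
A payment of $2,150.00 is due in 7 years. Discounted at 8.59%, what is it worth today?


Formula: PV = FV / (1 + r)^n
Substituting: PV = $2,150.00 / (1 + 0.0859)^7
Discount factor: (1.0859)^7 = 1.780446
PV = $2,150.00 / 1.780446 = $1,207.56

$1,207.56


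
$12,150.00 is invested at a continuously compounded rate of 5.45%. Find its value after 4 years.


Formula: FV = P * e^(r*t)
Exponent: r*t = 0.0545 * 4 = 0.218
e^(0.218) = 1.243587
FV = $12,150.00 * 1.243587 = $15,109.58

$15,109.58


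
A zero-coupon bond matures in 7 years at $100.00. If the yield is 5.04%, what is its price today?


Formula: Price = FV / (1 + r)^n
Substituting: Price = $100.00 / (1 + 0.0504)^7
Discount factor: (1.0504)^7 = 1.410857
Price = $100.00 / 1.410857 = $70.88

$70.88


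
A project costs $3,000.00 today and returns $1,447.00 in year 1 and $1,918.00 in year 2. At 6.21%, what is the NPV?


Formula: NPV = C0 + C1/(1+r) + C2/(1+r)^2
Discount C1: $1,447.00 / (1 + 0.0621) = $1,362.40
Discount C2: $1,918.00 / (1 + 0.0621)^2 = $1,700.27
NPV = -$3,000.00 + $1,362.40 + $1,700.27 = $62.66

$62.66


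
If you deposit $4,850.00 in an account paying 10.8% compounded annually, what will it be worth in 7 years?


Formula: FV = P * (1 + r)^n
Substituting: FV = $4,850.00 * (1 + 0.108)^7
Growth factor: (1.108)^7 = 2.050115
FV = $4,850.00 * 2.050115 = $9,943.06

$9,943.06


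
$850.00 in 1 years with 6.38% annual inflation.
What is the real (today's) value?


Formula: Real value = nominal / (1 + inflation)^years
Price level: (1 + 0.0638)^1 = 1.0638
Real value = $850.00 / 1.0638 = $799.02

$799.02


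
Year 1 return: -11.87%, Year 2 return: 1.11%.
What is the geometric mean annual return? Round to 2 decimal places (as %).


Formula: Geometric mean = ((1+r1)*(1+r2))^(1/2) - 1
Product: (1 + -0.1187) * (1 + 0.0111) = 0.8813 * 1.0111 = 0.891082
Square root: 0.891082^0.5 = 0.943972
Geometric mean = 0.943972 - 1 = -0.056028
As percentage: -5.60%

-5.60%
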